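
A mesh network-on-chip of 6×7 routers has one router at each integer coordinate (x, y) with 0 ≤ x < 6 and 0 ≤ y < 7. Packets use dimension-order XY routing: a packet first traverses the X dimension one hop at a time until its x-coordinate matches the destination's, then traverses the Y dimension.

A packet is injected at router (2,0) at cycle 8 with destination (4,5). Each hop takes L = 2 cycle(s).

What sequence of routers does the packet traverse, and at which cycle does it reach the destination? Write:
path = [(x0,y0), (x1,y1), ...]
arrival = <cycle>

path = [(2,0), (3,0), (4,0), (4,1), (4,2), (4,3), (4,4), (4,5)]
arrival = 22

src (2,0)  cyc=8
E→(3,0)  cyc=10
E→(4,0)  cyc=12
N→(4,1)  cyc=14
N→(4,2)  cyc=16
N→(4,3)  cyc=18
N→(4,4)  cyc=20
N→(4,5)  cyc=22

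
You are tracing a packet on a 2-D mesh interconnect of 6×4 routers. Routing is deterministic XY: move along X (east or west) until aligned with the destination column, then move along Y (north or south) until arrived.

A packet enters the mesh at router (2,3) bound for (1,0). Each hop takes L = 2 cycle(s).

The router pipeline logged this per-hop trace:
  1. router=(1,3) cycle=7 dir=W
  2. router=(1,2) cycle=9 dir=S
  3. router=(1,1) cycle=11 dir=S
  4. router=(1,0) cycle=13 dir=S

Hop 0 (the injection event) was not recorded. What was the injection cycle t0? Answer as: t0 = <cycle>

t0 = 5

cyc[1] = 7 and cyc[k] = t0 + k·L for every k.
Subtract one hop: t0 = 7 − 2 = 5.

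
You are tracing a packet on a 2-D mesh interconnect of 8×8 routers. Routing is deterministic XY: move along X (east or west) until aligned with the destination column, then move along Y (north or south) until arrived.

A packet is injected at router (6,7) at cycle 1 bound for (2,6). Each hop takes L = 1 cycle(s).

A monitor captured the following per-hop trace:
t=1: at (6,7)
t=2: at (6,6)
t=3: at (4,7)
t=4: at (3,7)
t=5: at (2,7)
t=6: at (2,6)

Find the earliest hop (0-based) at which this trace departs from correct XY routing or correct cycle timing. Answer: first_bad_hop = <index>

first_bad_hop = 1

check 1→ d=(0,-1) cyc+1: BAD: Y-move but x=6≠2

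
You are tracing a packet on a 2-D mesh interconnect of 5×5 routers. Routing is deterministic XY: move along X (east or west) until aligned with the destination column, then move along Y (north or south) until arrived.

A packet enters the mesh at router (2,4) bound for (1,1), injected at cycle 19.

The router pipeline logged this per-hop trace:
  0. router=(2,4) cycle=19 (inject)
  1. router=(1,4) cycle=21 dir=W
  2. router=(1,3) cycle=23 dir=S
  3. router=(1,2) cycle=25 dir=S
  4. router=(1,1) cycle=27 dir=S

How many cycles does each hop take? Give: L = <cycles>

L = 2

cyc[1] − cyc[0] = 21 − 19 = 2.
Per-hop latency L = Δcyc = 2.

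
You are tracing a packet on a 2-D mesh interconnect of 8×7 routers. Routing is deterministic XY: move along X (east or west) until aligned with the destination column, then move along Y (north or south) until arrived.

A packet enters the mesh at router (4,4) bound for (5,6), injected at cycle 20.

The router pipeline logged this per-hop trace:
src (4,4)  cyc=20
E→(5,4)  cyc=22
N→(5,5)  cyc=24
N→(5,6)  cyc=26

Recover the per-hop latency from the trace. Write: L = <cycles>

cyc[1] − cyc[0] = 22 − 20 = 2.
Each hop adds L, hence L = 2.

L = 2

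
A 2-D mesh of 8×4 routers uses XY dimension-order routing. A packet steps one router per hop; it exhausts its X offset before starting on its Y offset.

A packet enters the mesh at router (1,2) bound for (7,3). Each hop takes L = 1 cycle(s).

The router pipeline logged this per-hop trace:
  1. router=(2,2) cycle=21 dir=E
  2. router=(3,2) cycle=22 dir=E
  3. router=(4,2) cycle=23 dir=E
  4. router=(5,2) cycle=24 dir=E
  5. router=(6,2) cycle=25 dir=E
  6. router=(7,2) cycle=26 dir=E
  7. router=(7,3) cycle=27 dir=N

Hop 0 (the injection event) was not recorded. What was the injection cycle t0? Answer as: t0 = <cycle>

cyc[1] = 21 and cyc[k] = t0 + k·L for every k.
So t0 = 21 − 1·1 = 20.

t0 = 20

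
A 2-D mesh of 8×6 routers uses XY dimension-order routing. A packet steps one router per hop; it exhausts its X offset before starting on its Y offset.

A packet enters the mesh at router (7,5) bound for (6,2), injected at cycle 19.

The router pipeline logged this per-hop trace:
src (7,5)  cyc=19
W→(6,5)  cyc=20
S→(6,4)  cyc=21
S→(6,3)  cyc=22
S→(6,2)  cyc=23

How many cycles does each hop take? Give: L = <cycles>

L = 1

Between hops 0 and 1 the cycle counter advances 20 − 19 = 1.
Each hop adds L, hence L = 1.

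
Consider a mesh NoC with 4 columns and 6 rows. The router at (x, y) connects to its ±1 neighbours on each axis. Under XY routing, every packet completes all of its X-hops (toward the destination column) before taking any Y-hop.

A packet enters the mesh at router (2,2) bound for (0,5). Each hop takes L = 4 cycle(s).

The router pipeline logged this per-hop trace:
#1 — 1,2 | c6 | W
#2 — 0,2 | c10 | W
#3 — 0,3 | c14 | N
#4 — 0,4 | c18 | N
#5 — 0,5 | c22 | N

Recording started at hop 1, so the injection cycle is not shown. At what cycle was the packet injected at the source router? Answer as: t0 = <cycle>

t0 = 2

The first recorded entry is hop 1 at cycle 6.
t0 = cyc[1] − L = 6 − 4 = 2.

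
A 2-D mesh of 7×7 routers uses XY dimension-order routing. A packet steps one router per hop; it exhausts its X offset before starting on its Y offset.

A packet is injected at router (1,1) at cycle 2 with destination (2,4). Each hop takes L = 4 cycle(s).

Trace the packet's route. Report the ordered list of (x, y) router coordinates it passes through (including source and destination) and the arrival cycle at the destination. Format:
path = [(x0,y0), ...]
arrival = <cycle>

src (1,1)  cyc=2
E→(2,1)  cyc=6
N→(2,2)  cyc=10
N→(2,3)  cyc=14
N→(2,4)  cyc=18

path = [(1,1), (2,1), (2,2), (2,3), (2,4)]
arrival = 18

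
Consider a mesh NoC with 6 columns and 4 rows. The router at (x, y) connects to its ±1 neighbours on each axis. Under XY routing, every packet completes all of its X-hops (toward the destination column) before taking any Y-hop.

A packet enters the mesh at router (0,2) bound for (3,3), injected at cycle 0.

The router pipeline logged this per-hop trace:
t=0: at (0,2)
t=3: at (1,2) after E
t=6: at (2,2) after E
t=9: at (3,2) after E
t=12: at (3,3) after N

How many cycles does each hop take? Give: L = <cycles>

L = 3

From hop 0 (0) to hop 1 (3): +3 cycles.
One hop costs L cycles, so L = 3.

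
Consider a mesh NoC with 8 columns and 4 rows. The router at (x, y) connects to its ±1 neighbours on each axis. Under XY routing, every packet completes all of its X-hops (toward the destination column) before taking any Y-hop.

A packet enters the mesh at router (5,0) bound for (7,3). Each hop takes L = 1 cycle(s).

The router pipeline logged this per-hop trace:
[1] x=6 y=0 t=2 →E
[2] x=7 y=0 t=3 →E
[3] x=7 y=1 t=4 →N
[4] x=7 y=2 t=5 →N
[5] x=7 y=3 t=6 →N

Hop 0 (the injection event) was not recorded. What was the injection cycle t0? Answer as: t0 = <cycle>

t0 = 1

cyc[1] = 2 and cyc[k] = t0 + k·L for every k.
So t0 = 2 − 1·1 = 1.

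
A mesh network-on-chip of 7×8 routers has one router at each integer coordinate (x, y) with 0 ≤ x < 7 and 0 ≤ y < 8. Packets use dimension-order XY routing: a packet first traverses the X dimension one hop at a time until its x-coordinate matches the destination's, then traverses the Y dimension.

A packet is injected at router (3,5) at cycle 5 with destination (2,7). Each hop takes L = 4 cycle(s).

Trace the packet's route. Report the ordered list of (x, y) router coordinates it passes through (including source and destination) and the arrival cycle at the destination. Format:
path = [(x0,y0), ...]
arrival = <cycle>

  0. router=(3,5) cycle=5 (inject)
  1. router=(2,5) cycle=9 dir=W
  2. router=(2,6) cycle=13 dir=N
  3. router=(2,7) cycle=17 dir=N

path = [(3,5), (2,5), (2,6), (2,7)]
arrival = 17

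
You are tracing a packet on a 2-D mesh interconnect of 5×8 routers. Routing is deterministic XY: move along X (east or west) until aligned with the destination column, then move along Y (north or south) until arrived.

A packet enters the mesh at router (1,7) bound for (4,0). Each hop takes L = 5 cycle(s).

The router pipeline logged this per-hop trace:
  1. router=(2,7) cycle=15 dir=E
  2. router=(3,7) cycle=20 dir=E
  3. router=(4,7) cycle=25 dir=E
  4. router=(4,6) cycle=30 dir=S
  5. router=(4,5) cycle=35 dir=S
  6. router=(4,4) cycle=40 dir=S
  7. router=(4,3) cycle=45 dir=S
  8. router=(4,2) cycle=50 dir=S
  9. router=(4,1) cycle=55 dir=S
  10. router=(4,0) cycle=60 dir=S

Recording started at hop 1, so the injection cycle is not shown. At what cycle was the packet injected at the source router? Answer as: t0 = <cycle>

t0 = 10

The first recorded entry is hop 1 at cycle 15.
Subtract one hop: t0 = 15 − 5 = 10.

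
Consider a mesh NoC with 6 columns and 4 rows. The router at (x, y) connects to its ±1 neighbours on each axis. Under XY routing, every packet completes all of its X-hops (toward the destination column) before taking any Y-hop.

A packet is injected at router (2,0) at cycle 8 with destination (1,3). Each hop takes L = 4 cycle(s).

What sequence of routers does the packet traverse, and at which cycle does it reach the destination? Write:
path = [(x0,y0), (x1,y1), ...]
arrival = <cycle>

#0 — 2,0 | c8
#1 — 1,0 | c12 | W
#2 — 1,1 | c16 | N
#3 — 1,2 | c20 | N
#4 — 1,3 | c24 | N

path = [(2,0), (1,0), (1,1), (1,2), (1,3)]
arrival = 24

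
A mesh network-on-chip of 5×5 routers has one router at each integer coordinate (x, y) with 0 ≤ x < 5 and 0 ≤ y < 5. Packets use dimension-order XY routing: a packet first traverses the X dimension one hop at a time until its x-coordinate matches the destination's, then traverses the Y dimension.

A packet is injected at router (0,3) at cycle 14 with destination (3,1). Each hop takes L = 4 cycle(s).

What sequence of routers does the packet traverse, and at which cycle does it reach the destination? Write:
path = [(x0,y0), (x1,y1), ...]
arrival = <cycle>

path = [(0,3), (1,3), (2,3), (3,3), (3,2), (3,1)]
arrival = 34

[0] x=0 y=3 t=14
[1] x=1 y=3 t=18 →E
[2] x=2 y=3 t=22 →E
[3] x=3 y=3 t=26 →E
[4] x=3 y=2 t=30 →S
[5] x=3 y=1 t=34 →S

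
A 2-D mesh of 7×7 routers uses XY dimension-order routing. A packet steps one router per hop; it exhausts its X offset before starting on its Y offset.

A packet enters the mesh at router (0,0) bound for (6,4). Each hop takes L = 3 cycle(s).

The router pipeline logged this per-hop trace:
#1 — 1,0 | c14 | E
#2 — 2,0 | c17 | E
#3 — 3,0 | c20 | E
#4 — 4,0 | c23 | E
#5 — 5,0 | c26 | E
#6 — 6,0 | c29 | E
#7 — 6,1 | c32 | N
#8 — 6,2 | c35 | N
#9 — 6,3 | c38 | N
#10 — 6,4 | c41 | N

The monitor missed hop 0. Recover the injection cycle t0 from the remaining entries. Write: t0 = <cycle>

At hop 1 the cycle is 14; in general cyc_k = t0 + kL.
Subtract one hop: t0 = 14 − 3 = 11.

t0 = 11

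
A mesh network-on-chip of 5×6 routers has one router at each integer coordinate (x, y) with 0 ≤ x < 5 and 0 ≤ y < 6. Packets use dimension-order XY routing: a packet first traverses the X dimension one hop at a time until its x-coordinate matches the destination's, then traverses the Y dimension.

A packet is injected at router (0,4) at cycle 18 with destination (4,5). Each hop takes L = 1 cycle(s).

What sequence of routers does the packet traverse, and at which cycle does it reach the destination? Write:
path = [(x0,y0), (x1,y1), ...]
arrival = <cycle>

path = [(0,4), (1,4), (2,4), (3,4), (4,4), (4,5)]
arrival = 23

src (0,4)  cyc=18
E→(1,4)  cyc=19
E→(2,4)  cyc=20
E→(3,4)  cyc=21
E→(4,4)  cyc=22
N→(4,5)  cyc=23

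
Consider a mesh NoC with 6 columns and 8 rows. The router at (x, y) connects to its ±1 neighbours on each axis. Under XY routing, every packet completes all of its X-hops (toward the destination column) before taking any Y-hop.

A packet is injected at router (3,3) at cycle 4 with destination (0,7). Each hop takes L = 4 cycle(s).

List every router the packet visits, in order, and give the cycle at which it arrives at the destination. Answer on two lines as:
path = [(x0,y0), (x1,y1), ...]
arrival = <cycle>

path = [(3,3), (2,3), (1,3), (0,3), (0,4), (0,5), (0,6), (0,7)]
arrival = 32

[0] x=3 y=3 t=4
[1] x=2 y=3 t=8 →W
[2] x=1 y=3 t=12 →W
[3] x=0 y=3 t=16 →W
[4] x=0 y=4 t=20 →N
[5] x=0 y=5 t=24 →N
[6] x=0 y=6 t=28 →N
[7] x=0 y=7 t=32 →N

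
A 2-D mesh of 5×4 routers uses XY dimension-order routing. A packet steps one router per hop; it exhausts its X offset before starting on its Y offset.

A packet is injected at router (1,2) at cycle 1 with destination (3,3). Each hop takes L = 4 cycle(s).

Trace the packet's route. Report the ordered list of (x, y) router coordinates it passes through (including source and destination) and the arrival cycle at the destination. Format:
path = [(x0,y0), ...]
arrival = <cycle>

path = [(1,2), (2,2), (3,2), (3,3)]
arrival = 13

src (1,2)  cyc=1
E→(2,2)  cyc=5
E→(3,2)  cyc=9
N→(3,3)  cyc=13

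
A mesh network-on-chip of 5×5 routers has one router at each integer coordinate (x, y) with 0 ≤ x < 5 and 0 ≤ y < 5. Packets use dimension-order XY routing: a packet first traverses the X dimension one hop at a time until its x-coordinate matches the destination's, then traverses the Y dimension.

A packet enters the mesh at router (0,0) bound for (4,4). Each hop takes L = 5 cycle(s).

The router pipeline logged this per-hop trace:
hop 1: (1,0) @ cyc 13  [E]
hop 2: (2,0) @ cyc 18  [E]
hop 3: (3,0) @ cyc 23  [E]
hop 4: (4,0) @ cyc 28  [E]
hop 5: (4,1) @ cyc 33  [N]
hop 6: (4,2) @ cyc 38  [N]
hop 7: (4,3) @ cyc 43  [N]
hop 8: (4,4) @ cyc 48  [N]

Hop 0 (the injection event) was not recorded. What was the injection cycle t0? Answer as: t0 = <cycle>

At hop 1 the cycle is 13; in general cyc_k = t0 + kL.
So t0 = 13 − 1·5 = 8.

t0 = 8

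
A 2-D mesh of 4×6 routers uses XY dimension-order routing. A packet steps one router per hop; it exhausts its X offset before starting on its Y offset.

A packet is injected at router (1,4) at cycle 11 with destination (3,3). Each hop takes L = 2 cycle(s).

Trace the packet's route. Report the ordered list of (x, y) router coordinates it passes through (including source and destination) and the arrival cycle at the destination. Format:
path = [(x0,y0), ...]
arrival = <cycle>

hop 0: (1,4) @ cyc 11
hop 1: (2,4) @ cyc 13  [E]
hop 2: (3,4) @ cyc 15  [E]
hop 3: (3,3) @ cyc 17  [S]

path = [(1,4), (2,4), (3,4), (3,3)]
arrival = 17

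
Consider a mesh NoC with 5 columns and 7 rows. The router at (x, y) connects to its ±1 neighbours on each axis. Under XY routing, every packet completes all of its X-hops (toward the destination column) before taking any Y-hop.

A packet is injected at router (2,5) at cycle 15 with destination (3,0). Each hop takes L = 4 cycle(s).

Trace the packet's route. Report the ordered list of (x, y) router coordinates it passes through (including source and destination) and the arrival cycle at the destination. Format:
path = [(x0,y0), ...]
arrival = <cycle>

t=15: at (2,5)
t=19: at (3,5) after E
t=23: at (3,4) after S
t=27: at (3,3) after S
t=31: at (3,2) after S
t=35: at (3,1) after S
t=39: at (3,0) after S

path = [(2,5), (3,5), (3,4), (3,3), (3,2), (3,1), (3,0)]
arrival = 39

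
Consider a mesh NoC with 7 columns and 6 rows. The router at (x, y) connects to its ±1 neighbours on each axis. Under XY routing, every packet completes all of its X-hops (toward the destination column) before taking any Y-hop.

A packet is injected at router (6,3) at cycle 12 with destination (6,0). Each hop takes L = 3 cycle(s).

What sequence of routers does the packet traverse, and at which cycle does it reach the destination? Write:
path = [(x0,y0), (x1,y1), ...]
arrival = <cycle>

path = [(6,3), (6,2), (6,1), (6,0)]
arrival = 21

t=12: at (6,3)
t=15: at (6,2) after S
t=18: at (6,1) after S
t=21: at (6,0) after S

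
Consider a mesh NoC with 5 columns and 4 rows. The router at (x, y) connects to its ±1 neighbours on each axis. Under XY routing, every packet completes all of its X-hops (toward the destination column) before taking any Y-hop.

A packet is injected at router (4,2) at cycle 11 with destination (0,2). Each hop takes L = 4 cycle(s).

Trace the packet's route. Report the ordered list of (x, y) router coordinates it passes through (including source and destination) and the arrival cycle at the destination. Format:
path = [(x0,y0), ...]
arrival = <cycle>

[0] x=4 y=2 t=11
[1] x=3 y=2 t=15 →W
[2] x=2 y=2 t=19 →W
[3] x=1 y=2 t=23 →W
[4] x=0 y=2 t=27 →W

path = [(4,2), (3,2), (2,2), (1,2), (0,2)]
arrival = 27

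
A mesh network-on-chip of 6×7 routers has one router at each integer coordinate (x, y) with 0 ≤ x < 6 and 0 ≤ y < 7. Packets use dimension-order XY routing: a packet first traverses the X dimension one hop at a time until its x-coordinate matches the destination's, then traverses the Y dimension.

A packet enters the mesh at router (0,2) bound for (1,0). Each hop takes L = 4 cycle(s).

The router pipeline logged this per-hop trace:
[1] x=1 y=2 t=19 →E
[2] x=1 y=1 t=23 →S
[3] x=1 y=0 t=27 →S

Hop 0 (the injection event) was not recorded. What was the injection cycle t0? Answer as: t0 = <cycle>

cyc[1] = 19 and cyc[k] = t0 + k·L for every k.
Subtract one hop: t0 = 19 − 4 = 15.

t0 = 15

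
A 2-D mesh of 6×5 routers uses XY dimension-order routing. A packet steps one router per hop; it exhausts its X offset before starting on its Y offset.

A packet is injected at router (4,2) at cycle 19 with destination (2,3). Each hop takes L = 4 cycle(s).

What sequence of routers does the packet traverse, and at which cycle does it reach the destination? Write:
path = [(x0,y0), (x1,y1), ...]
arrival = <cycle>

hop 0: (4,2) @ cyc 19
hop 1: (3,2) @ cyc 23  [W]
hop 2: (2,2) @ cyc 27  [W]
hop 3: (2,3) @ cyc 31  [N]

path = [(4,2), (3,2), (2,2), (2,3)]
arrival = 31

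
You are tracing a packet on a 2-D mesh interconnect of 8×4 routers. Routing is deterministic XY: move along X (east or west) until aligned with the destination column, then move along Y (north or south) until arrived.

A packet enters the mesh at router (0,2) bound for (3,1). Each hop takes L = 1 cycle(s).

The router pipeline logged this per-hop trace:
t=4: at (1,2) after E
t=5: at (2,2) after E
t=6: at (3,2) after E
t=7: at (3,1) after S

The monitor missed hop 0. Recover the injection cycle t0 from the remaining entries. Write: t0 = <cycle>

cyc[1] = 4 and cyc[k] = t0 + k·L for every k.
Therefore t0 = 4 − L = 3.

t0 = 3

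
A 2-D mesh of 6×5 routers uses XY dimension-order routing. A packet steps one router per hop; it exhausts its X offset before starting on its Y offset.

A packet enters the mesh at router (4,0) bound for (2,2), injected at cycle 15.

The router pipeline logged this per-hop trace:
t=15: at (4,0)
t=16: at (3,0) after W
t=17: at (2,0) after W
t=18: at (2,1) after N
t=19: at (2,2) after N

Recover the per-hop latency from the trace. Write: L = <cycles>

L = 1

From hop 0 (15) to hop 1 (16): +1 cycles.
Each hop adds L, hence L = 1.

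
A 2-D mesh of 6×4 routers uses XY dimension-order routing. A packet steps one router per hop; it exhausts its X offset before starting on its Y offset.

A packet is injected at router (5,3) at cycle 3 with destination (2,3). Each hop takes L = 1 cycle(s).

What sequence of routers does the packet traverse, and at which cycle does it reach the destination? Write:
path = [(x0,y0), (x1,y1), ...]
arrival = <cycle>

  0. router=(5,3) cycle=3 (inject)
  1. router=(4,3) cycle=4 dir=W
  2. router=(3,3) cycle=5 dir=W
  3. router=(2,3) cycle=6 dir=W

path = [(5,3), (4,3), (3,3), (2,3)]
arrival = 6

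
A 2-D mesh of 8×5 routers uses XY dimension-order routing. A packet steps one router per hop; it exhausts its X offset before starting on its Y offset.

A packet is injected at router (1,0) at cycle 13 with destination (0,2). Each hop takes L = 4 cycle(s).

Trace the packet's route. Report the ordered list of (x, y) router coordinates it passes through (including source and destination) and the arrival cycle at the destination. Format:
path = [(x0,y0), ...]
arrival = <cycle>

hop 0: (1,0) @ cyc 13
hop 1: (0,0) @ cyc 17  [W]
hop 2: (0,1) @ cyc 21  [N]
hop 3: (0,2) @ cyc 25  [N]

path = [(1,0), (0,0), (0,1), (0,2)]
arrival = 25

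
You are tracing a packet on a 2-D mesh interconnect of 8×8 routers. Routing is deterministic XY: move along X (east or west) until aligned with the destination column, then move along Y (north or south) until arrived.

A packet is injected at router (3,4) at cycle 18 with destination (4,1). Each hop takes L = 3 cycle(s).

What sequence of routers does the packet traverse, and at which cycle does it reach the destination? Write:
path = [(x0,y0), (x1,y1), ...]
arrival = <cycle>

path = [(3,4), (4,4), (4,3), (4,2), (4,1)]
arrival = 30

[0] x=3 y=4 t=18
[1] x=4 y=4 t=21 →E
[2] x=4 y=3 t=24 →S
[3] x=4 y=2 t=27 →S
[4] x=4 y=1 t=30 →S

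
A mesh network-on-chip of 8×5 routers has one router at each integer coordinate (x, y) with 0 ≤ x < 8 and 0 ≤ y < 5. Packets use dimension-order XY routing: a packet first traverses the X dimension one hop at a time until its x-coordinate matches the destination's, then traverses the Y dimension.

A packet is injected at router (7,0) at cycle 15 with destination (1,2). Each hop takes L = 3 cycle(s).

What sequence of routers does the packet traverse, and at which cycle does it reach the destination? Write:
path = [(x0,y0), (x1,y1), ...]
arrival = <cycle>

[0] x=7 y=0 t=15
[1] x=6 y=0 t=18 →W
[2] x=5 y=0 t=21 →W
[3] x=4 y=0 t=24 →W
[4] x=3 y=0 t=27 →W
[5] x=2 y=0 t=30 →W
[6] x=1 y=0 t=33 →W
[7] x=1 y=1 t=36 →N
[8] x=1 y=2 t=39 →N

path = [(7,0), (6,0), (5,0), (4,0), (3,0), (2,0), (1,0), (1,1), (1,2)]
arrival = 39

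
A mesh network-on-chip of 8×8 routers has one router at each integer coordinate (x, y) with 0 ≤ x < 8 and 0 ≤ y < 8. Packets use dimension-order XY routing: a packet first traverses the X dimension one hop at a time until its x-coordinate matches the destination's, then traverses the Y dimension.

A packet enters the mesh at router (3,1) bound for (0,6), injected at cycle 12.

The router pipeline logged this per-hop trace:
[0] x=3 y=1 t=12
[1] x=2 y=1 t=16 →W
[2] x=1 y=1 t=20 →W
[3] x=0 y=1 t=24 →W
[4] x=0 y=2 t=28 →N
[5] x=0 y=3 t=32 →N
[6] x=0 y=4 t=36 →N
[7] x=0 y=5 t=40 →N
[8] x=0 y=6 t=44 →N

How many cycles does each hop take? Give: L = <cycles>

L = 4

Δcyc across hop 0→1: 16 − 12 = 4.
Per-hop latency L = Δcyc = 4.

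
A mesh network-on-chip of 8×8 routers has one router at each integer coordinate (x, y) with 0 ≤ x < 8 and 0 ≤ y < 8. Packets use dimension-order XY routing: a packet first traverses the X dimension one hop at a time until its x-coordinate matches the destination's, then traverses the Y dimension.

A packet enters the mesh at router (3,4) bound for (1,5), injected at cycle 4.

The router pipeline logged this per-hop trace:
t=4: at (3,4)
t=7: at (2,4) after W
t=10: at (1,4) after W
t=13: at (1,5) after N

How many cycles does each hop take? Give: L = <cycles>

Δcyc across hop 0→1: 7 − 4 = 3.
Each hop adds L, hence L = 3.

L = 3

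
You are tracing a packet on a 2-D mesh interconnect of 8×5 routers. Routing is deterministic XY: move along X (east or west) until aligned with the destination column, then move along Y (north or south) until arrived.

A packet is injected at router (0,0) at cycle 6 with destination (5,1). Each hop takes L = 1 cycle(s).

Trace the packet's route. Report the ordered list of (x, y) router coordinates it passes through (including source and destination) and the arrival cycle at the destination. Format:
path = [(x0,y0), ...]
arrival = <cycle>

#0 — 0,0 | c6
#1 — 1,0 | c7 | E
#2 — 2,0 | c8 | E
#3 — 3,0 | c9 | E
#4 — 4,0 | c10 | E
#5 — 5,0 | c11 | E
#6 — 5,1 | c12 | N

path = [(0,0), (1,0), (2,0), (3,0), (4,0), (5,0), (5,1)]
arrival = 12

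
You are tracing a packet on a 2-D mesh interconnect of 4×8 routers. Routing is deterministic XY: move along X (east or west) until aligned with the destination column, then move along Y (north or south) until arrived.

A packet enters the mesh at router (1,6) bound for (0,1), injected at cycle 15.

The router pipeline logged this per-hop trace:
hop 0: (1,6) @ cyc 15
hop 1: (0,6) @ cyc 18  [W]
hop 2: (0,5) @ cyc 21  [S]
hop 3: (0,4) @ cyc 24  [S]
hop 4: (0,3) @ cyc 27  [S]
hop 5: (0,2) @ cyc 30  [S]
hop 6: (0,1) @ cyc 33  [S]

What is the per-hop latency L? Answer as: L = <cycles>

Δcyc across hop 0→1: 18 − 15 = 3.
One hop costs L cycles, so L = 3.

L = 3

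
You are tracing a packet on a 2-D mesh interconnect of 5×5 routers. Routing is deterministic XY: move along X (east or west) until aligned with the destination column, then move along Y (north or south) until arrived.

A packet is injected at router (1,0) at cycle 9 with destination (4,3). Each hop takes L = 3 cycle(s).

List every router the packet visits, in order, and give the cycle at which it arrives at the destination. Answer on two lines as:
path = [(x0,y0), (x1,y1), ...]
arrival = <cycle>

hop 0: (1,0) @ cyc 9
hop 1: (2,0) @ cyc 12  [E]
hop 2: (3,0) @ cyc 15  [E]
hop 3: (4,0) @ cyc 18  [E]
hop 4: (4,1) @ cyc 21  [N]
hop 5: (4,2) @ cyc 24  [N]
hop 6: (4,3) @ cyc 27  [N]

path = [(1,0), (2,0), (3,0), (4,0), (4,1), (4,2), (4,3)]
arrival = 27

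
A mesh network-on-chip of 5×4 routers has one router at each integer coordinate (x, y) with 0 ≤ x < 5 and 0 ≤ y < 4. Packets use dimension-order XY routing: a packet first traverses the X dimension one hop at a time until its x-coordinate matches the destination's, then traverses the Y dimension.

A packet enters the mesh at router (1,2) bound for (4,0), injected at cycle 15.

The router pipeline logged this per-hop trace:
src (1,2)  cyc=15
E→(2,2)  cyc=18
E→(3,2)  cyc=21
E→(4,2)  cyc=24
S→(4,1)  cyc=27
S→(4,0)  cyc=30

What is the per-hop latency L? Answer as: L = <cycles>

L = 3

From hop 0 (15) to hop 1 (18): +3 cycles.
One hop costs L cycles, so L = 3.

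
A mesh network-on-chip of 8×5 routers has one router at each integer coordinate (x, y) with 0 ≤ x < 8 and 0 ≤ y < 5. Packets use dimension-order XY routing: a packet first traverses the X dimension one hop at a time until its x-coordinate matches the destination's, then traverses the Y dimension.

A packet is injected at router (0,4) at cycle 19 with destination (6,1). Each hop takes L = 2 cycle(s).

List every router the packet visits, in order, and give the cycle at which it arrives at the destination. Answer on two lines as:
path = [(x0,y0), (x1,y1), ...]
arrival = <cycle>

path = [(0,4), (1,4), (2,4), (3,4), (4,4), (5,4), (6,4), (6,3), (6,2), (6,1)]
arrival = 37

  0. router=(0,4) cycle=19 (inject)
  1. router=(1,4) cycle=21 dir=E
  2. router=(2,4) cycle=23 dir=E
  3. router=(3,4) cycle=25 dir=E
  4. router=(4,4) cycle=27 dir=E
  5. router=(5,4) cycle=29 dir=E
  6. router=(6,4) cycle=31 dir=E
  7. router=(6,3) cycle=33 dir=S
  8. router=(6,2) cycle=35 dir=S
  9. router=(6,1) cycle=37 dir=S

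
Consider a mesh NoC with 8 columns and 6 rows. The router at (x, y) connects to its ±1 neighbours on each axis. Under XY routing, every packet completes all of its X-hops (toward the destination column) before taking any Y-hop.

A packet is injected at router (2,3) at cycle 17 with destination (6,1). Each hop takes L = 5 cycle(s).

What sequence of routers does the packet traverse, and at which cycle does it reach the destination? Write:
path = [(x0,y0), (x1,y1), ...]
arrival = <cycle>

t=17: at (2,3)
t=22: at (3,3) after E
t=27: at (4,3) after E
t=32: at (5,3) after E
t=37: at (6,3) after E
t=42: at (6,2) after S
t=47: at (6,1) after S

path = [(2,3), (3,3), (4,3), (5,3), (6,3), (6,2), (6,1)]
arrival = 47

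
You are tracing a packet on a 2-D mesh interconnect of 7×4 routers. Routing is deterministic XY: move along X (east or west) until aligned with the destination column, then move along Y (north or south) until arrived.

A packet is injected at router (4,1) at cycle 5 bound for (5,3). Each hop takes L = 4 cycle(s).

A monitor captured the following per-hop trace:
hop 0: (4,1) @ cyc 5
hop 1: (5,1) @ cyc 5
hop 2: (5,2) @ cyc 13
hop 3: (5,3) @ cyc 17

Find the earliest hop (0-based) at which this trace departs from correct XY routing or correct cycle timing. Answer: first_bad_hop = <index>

  1: Δx=+1 Δy=+0 Δt=0 [BAD: Δcyc=0≠L]

first_bad_hop = 1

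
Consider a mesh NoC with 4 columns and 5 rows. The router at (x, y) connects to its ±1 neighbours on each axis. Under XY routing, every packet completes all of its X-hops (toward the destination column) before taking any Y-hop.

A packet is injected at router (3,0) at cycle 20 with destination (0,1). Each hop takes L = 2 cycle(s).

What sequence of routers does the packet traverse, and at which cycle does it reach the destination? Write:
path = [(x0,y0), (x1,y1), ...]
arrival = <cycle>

path = [(3,0), (2,0), (1,0), (0,0), (0,1)]
arrival = 28

t=20: at (3,0)
t=22: at (2,0) after W
t=24: at (1,0) after W
t=26: at (0,0) after W
t=28: at (0,1) after N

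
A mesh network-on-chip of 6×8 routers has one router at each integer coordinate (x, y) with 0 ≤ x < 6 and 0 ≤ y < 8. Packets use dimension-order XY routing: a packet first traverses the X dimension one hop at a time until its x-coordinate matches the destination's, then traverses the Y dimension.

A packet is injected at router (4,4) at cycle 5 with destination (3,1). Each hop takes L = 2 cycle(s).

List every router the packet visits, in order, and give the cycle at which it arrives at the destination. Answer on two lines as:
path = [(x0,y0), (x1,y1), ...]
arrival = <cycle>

src (4,4)  cyc=5
W→(3,4)  cyc=7
S→(3,3)  cyc=9
S→(3,2)  cyc=11
S→(3,1)  cyc=13

path = [(4,4), (3,4), (3,3), (3,2), (3,1)]
arrival = 13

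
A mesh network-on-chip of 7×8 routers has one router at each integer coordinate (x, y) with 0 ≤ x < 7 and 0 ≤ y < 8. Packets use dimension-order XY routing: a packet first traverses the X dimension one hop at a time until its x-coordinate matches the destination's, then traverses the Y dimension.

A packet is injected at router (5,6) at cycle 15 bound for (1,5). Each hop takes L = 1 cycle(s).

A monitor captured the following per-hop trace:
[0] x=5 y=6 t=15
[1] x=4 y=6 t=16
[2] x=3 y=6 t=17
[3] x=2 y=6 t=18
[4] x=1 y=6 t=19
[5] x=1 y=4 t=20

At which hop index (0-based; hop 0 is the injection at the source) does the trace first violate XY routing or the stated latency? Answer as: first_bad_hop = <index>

  1: Δx=-1 Δy=+0 Δt=1 [ok]
  2: Δx=-1 Δy=+0 Δt=1 [ok]
  3: Δx=-1 Δy=+0 Δt=1 [ok]
  4: Δx=-1 Δy=+0 Δt=1 [ok]
  5: Δx=+0 Δy=-2 Δt=1 [BAD: non-unit step]

first_bad_hop = 5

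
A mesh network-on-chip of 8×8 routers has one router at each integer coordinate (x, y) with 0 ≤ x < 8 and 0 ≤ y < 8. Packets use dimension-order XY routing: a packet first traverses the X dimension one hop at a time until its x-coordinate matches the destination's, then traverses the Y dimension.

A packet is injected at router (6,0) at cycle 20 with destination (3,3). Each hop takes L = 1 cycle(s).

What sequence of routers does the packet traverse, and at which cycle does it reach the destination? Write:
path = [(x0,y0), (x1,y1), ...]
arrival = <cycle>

#0 — 6,0 | c20
#1 — 5,0 | c21 | W
#2 — 4,0 | c22 | W
#3 — 3,0 | c23 | W
#4 — 3,1 | c24 | N
#5 — 3,2 | c25 | N
#6 — 3,3 | c26 | N

path = [(6,0), (5,0), (4,0), (3,0), (3,1), (3,2), (3,3)]
arrival = 26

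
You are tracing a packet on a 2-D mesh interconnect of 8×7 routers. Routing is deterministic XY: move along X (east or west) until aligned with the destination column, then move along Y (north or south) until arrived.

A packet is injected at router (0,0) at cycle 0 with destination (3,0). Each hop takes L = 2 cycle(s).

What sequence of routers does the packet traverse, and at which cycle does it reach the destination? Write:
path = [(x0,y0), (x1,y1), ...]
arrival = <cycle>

path = [(0,0), (1,0), (2,0), (3,0)]
arrival = 6

#0 — 0,0 | c0
#1 — 1,0 | c2 | E
#2 — 2,0 | c4 | E
#3 — 3,0 | c6 | E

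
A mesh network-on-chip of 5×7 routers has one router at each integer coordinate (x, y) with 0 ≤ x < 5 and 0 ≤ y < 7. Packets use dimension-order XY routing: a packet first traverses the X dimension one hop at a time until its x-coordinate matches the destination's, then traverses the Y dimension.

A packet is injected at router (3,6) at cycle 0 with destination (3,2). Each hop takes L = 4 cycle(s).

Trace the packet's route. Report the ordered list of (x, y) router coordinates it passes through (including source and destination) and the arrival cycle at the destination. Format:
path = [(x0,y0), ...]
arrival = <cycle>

path = [(3,6), (3,5), (3,4), (3,3), (3,2)]
arrival = 16

src (3,6)  cyc=0
S→(3,5)  cyc=4
S→(3,4)  cyc=8
S→(3,3)  cyc=12
S→(3,2)  cyc=16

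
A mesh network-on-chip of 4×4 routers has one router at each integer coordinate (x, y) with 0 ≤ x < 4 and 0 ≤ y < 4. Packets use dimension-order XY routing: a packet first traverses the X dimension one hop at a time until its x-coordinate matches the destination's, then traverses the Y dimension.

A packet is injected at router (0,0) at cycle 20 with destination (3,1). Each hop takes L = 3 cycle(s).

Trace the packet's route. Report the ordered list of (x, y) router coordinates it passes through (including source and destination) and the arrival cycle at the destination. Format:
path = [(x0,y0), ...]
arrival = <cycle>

path = [(0,0), (1,0), (2,0), (3,0), (3,1)]
arrival = 32

[0] x=0 y=0 t=20
[1] x=1 y=0 t=23 →E
[2] x=2 y=0 t=26 →E
[3] x=3 y=0 t=29 →E
[4] x=3 y=1 t=32 →N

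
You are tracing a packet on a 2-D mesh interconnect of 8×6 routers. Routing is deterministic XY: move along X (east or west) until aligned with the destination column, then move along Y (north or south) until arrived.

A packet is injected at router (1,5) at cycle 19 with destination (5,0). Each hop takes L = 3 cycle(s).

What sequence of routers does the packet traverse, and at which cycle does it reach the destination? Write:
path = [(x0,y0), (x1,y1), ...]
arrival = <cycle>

t=19: at (1,5)
t=22: at (2,5) after E
t=25: at (3,5) after E
t=28: at (4,5) after E
t=31: at (5,5) after E
t=34: at (5,4) after S
t=37: at (5,3) after S
t=40: at (5,2) after S
t=43: at (5,1) after S
t=46: at (5,0) after S

path = [(1,5), (2,5), (3,5), (4,5), (5,5), (5,4), (5,3), (5,2), (5,1), (5,0)]
arrival = 46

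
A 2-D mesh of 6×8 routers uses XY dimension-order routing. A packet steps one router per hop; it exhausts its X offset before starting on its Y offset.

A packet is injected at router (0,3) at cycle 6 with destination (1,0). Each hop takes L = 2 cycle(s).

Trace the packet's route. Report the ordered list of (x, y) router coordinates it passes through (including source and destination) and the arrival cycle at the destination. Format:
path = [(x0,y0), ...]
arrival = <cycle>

t=6: at (0,3)
t=8: at (1,3) after E
t=10: at (1,2) after S
t=12: at (1,1) after S
t=14: at (1,0) after S

path = [(0,3), (1,3), (1,2), (1,1), (1,0)]
arrival = 14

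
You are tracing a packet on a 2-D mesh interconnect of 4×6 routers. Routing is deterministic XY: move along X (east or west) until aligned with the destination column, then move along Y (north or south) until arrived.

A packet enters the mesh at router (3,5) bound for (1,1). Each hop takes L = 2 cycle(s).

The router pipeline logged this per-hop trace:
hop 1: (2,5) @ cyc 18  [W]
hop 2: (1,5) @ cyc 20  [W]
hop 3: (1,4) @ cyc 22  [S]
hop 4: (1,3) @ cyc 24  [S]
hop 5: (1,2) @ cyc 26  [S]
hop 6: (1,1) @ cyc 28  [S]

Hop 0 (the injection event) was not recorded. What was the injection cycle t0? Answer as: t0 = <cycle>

t0 = 16

The first recorded entry is hop 1 at cycle 18.
Therefore t0 = 18 − L = 16.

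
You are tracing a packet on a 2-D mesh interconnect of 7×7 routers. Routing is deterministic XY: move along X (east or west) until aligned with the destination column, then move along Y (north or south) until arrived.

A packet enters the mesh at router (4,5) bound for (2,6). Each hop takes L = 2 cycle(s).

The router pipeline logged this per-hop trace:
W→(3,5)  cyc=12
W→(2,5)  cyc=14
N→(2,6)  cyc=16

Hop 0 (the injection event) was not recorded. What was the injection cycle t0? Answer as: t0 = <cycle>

t0 = 10

Hop 1 reached at cycle 12; hop k is at t0 + k·L.
Subtract one hop: t0 = 12 − 2 = 10.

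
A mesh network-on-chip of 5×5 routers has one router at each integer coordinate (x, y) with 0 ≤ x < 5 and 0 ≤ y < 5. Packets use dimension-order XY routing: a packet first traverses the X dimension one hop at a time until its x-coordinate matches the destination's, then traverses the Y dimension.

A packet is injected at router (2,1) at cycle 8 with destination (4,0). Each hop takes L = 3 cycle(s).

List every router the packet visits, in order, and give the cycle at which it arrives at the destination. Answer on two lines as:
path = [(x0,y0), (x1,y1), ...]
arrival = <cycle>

#0 — 2,1 | c8
#1 — 3,1 | c11 | E
#2 — 4,1 | c14 | E
#3 — 4,0 | c17 | S

path = [(2,1), (3,1), (4,1), (4,0)]
arrival = 17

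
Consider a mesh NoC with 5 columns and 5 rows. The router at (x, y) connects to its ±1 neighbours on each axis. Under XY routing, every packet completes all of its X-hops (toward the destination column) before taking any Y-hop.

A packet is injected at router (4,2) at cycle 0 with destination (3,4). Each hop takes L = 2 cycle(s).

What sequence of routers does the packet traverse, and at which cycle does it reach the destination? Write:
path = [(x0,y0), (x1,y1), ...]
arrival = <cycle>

t=0: at (4,2)
t=2: at (3,2) after W
t=4: at (3,3) after N
t=6: at (3,4) after N

path = [(4,2), (3,2), (3,3), (3,4)]
arrival = 6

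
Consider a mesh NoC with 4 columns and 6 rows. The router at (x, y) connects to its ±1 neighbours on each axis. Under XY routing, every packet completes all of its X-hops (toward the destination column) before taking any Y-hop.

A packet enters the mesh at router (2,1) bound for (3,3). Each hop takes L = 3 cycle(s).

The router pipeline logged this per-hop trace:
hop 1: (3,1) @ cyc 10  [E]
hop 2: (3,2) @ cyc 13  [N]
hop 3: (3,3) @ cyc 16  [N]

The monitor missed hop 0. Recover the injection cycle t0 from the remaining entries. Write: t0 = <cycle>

Hop 1 reached at cycle 10; hop k is at t0 + k·L.
t0 = cyc[1] − L = 10 − 3 = 7.

t0 = 7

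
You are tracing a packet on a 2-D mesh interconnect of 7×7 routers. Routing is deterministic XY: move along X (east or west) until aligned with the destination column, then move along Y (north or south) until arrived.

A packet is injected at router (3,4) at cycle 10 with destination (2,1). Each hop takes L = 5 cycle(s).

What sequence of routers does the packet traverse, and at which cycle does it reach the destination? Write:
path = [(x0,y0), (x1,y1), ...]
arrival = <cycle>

  0. router=(3,4) cycle=10 (inject)
  1. router=(2,4) cycle=15 dir=W
  2. router=(2,3) cycle=20 dir=S
  3. router=(2,2) cycle=25 dir=S
  4. router=(2,1) cycle=30 dir=S

path = [(3,4), (2,4), (2,3), (2,2), (2,1)]
arrival = 30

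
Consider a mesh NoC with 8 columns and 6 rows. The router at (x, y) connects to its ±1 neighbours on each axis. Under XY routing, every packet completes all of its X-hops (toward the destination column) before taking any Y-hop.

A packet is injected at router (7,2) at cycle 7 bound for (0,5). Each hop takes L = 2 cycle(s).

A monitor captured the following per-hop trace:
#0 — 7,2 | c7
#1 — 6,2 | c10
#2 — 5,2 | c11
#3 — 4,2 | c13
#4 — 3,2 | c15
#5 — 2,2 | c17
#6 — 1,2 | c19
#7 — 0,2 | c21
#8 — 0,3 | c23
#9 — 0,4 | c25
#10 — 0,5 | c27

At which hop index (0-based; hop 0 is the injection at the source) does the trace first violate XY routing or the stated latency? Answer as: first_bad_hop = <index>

check 1→ d=(-1,0) cyc+3: BAD: Δcyc=3≠L

first_bad_hop = 1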